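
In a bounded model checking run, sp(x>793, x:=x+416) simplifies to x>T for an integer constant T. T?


Formula: sp(P, x:=E) = exists old_x. (x = E[old_x/x]) AND P[old_x/x] (old_x is the value of x before the assignment; eliminate old_x by solving x = E[old_x/x] for old_x)
Step 1: Precondition P: x>793, i.e. old_x > 793
Step 2: Assignment gives x = old_x + 416, so old_x = x - 416
Step 3: Substitute into P: x - 416 > 793
Step 4: Simplify: x > 793+416 = 1209

1209


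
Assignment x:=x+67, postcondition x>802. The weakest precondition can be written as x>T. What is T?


Formula: wp(x:=E, P) = P[E/x] (substitute E for x in postcondition)
Step 1: Postcondition: x>802
Step 2: Substitute x+67 for x: x+67>802
Step 3: Solve for x: x > 802-67 = 735

735


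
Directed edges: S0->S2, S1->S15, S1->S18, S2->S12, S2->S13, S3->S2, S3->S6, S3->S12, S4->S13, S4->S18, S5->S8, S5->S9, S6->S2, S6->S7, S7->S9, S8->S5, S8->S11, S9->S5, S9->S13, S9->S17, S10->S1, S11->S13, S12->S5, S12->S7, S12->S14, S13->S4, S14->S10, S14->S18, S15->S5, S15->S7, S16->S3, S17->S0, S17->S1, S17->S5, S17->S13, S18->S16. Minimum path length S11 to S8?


BFS layer-by-layer from S11:
  dist 0: {S11}
  dist 1: {S13}
  dist 2: {S4}
  dist 3: {S18}
  dist 4: {S16}
  dist 5: {S3}
  dist 6: {S2, S6, S12}
  dist 7: {S5, S7, S14}
  dist 8: {S8, S9, S10}
  -> S8 reached at distance 8
Shortest path length = 8

8


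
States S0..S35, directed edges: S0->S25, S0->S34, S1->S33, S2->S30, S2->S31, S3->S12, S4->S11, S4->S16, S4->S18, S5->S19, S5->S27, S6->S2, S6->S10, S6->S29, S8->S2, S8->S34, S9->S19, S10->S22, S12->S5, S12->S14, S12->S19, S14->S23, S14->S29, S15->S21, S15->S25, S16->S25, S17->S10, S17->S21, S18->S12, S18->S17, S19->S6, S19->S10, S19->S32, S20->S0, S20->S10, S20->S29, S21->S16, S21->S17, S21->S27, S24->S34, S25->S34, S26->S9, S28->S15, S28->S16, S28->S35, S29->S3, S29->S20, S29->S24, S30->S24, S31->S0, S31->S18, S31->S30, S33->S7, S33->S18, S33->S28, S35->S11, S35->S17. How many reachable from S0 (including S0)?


BFS from S0:
  layer 0: {S0}
  layer 1: {S25, S34}
Reachable set: {S0, S25, S34}
Count = 3

3


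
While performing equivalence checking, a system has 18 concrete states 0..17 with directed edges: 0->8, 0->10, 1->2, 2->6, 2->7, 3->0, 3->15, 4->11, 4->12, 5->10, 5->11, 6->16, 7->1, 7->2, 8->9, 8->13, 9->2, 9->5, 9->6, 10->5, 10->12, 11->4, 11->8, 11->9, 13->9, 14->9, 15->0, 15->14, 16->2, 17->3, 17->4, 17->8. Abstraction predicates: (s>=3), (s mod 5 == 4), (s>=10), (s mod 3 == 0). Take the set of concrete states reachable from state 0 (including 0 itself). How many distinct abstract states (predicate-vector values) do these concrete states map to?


BFS from 0:
Concrete reachable: {0, 1, 2, 4, 5, 6, 7, 8, 9, 10, 11, 12, 13, 16}
Abstract via predicates (s>=3), (s mod 5 == 4), (s>=10), (s mod 3 == 0):
  (0,0,0,0) <- {1, 2}
  (0,0,0,1) <- {0}
  (1,0,0,0) <- {5, 7, 8}
  (1,0,0,1) <- {6}
  (1,0,1,0) <- {10, 11, 13, 16}
  (1,0,1,1) <- {12}
  (1,1,0,0) <- {4}
  (1,1,0,1) <- {9}
Distinct abstract states = 8

8


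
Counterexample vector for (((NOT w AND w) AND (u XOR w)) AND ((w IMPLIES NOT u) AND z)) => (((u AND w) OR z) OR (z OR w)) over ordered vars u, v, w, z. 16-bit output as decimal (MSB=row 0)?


F1 = (((NOT w AND w) AND (u XOR w)) AND ((w IMPLIES NOT u) AND z))
F2 = (((u AND w) OR z) OR (z OR w))
Counterexample to F1=>F2 is where F1=1 and F2=0.
Evaluate each row (bits = u,v,w,z, MSB first):
  row 0 [0000]: F1=0 F2=0 -> F1&~F2 -> 0
  row 1 [0001]: F1=0 F2=1 -> F1&~F2 -> 0
  row 2 [0010]: F1=0 F2=1 -> F1&~F2 -> 0
  row 3 [0011]: F1=0 F2=1 -> F1&~F2 -> 0
  row 4 [0100]: F1=0 F2=0 -> F1&~F2 -> 0
  row 5 [0101]: F1=0 F2=1 -> F1&~F2 -> 0
  row 6 [0110]: F1=0 F2=1 -> F1&~F2 -> 0
  row 7 [0111]: F1=0 F2=1 -> F1&~F2 -> 0
  row 8 [1000]: F1=0 F2=0 -> F1&~F2 -> 0
  row 9 [1001]: F1=0 F2=1 -> F1&~F2 -> 0
  row 10 [1010]: F1=0 F2=1 -> F1&~F2 -> 0
  row 11 [1011]: F1=0 F2=1 -> F1&~F2 -> 0
  row 12 [1100]: F1=0 F2=0 -> F1&~F2 -> 0
  row 13 [1101]: F1=0 F2=1 -> F1&~F2 -> 0
  row 14 [1110]: F1=0 F2=1 -> F1&~F2 -> 0
  row 15 [1111]: F1=0 F2=1 -> F1&~F2 -> 0
Full result column, 4 rows per line (u,v fixed per line; w,z runs 00..11 left to right):
  rows 0-3 [u,v=00]: 0000  = hex 0
  rows 4-7 [u,v=01]: 0000  = hex 0
  rows 8-11 [u,v=10]: 0000  = hex 0
  rows 12-15 [u,v=11]: 0000  = hex 0
Counterexample vector (row 0 .. row 15) = 0000000000000000
Output column grouped in 4s = 0000 0000 0000 0000 = 0x0000
Convert to decimal digit by digit (value = value*16 + digit):
  0 -> 0
  0*16 + 0 = 0
  0*16 + 0 = 0
  0*16 + 0 = 0
Decimal = 0

0


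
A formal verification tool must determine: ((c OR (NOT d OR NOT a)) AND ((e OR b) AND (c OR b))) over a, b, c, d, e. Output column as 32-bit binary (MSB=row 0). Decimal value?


Formula: ((c OR (NOT d OR NOT a)) AND ((e OR b) AND (c OR b))) over a, b, c, d, e (32 rows)
Evaluate each row (bits = a,b,c,d,e, MSB first):
  row 0 [00000]: ((0 OR (NOT 0 OR NOT 0)) AND ((0 OR 0) AND (0 OR 0))) -> 0
  row 1 [00001]: ((0 OR (NOT 0 OR NOT 0)) AND ((1 OR 0) AND (0 OR 0))) -> 0
  row 2 [00010]: ((0 OR (NOT 1 OR NOT 0)) AND ((0 OR 0) AND (0 OR 0))) -> 0
  row 3 [00011]: ((0 OR (NOT 1 OR NOT 0)) AND ((1 OR 0) AND (0 OR 0))) -> 0
  row 4 [00100]: ((1 OR (NOT 0 OR NOT 0)) AND ((0 OR 0) AND (1 OR 0))) -> 0
  row 5 [00101]: ((1 OR (NOT 0 OR NOT 0)) AND ((1 OR 0) AND (1 OR 0))) -> 1
  row 6 [00110]: ((1 OR (NOT 1 OR NOT 0)) AND ((0 OR 0) AND (1 OR 0))) -> 0
  row 7 [00111]: ((1 OR (NOT 1 OR NOT 0)) AND ((1 OR 0) AND (1 OR 0))) -> 1
  row 8 [01000]: ((0 OR (NOT 0 OR NOT 0)) AND ((0 OR 1) AND (0 OR 1))) -> 1
  row 9 [01001]: ((0 OR (NOT 0 OR NOT 0)) AND ((1 OR 1) AND (0 OR 1))) -> 1
  row 10 [01010]: ((0 OR (NOT 1 OR NOT 0)) AND ((0 OR 1) AND (0 OR 1))) -> 1
  row 11 [01011]: ((0 OR (NOT 1 OR NOT 0)) AND ((1 OR 1) AND (0 OR 1))) -> 1
  row 12 [01100]: ((1 OR (NOT 0 OR NOT 0)) AND ((0 OR 1) AND (1 OR 1))) -> 1
  row 13 [01101]: ((1 OR (NOT 0 OR NOT 0)) AND ((1 OR 1) AND (1 OR 1))) -> 1
  row 14 [01110]: ((1 OR (NOT 1 OR NOT 0)) AND ((0 OR 1) AND (1 OR 1))) -> 1
  row 15 [01111]: ((1 OR (NOT 1 OR NOT 0)) AND ((1 OR 1) AND (1 OR 1))) -> 1
  row 16 [10000]: ((0 OR (NOT 0 OR NOT 1)) AND ((0 OR 0) AND (0 OR 0))) -> 0
  row 17 [10001]: ((0 OR (NOT 0 OR NOT 1)) AND ((1 OR 0) AND (0 OR 0))) -> 0
  row 18 [10010]: ((0 OR (NOT 1 OR NOT 1)) AND ((0 OR 0) AND (0 OR 0))) -> 0
  row 19 [10011]: ((0 OR (NOT 1 OR NOT 1)) AND ((1 OR 0) AND (0 OR 0))) -> 0
  row 20 [10100]: ((1 OR (NOT 0 OR NOT 1)) AND ((0 OR 0) AND (1 OR 0))) -> 0
  row 21 [10101]: ((1 OR (NOT 0 OR NOT 1)) AND ((1 OR 0) AND (1 OR 0))) -> 1
  row 22 [10110]: ((1 OR (NOT 1 OR NOT 1)) AND ((0 OR 0) AND (1 OR 0))) -> 0
  row 23 [10111]: ((1 OR (NOT 1 OR NOT 1)) AND ((1 OR 0) AND (1 OR 0))) -> 1
  row 24 [11000]: ((0 OR (NOT 0 OR NOT 1)) AND ((0 OR 1) AND (0 OR 1))) -> 1
  row 25 [11001]: ((0 OR (NOT 0 OR NOT 1)) AND ((1 OR 1) AND (0 OR 1))) -> 1
  row 26 [11010]: ((0 OR (NOT 1 OR NOT 1)) AND ((0 OR 1) AND (0 OR 1))) -> 0
  row 27 [11011]: ((0 OR (NOT 1 OR NOT 1)) AND ((1 OR 1) AND (0 OR 1))) -> 0
  row 28 [11100]: ((1 OR (NOT 0 OR NOT 1)) AND ((0 OR 1) AND (1 OR 1))) -> 1
  row 29 [11101]: ((1 OR (NOT 0 OR NOT 1)) AND ((1 OR 1) AND (1 OR 1))) -> 1
  row 30 [11110]: ((1 OR (NOT 1 OR NOT 1)) AND ((0 OR 1) AND (1 OR 1))) -> 1
  row 31 [11111]: ((1 OR (NOT 1 OR NOT 1)) AND ((1 OR 1) AND (1 OR 1))) -> 1
Full result column, 4 rows per line (a,b,c fixed per line; d,e runs 00..11 left to right):
  rows 0-3 [a,b,c=000]: 0000  = hex 0
  rows 4-7 [a,b,c=001]: 0101  = hex 5
  rows 8-11 [a,b,c=010]: 1111  = hex F
  rows 12-15 [a,b,c=011]: 1111  = hex F
  rows 16-19 [a,b,c=100]: 0000  = hex 0
  rows 20-23 [a,b,c=101]: 0101  = hex 5
  rows 24-27 [a,b,c=110]: 1100  = hex C
  rows 28-31 [a,b,c=111]: 1111  = hex F
Output column (row 0 .. row 31) = 00000101111111110000010111001111
Output column grouped in 4s = 0000 0101 1111 1111 0000 0101 1100 1111 = 0x05FF05CF
Convert to decimal digit by digit (value = value*16 + digit):
  0 -> 0
  0*16 + 5 = 5
  5*16 + 15 (F) = 95
  95*16 + 15 (F) = 1535
  1535*16 + 0 = 24560
  24560*16 + 5 = 392965
  392965*16 + 12 (C) = 6287452
  6287452*16 + 15 (F) = 100599247
Decimal = 100599247

100599247


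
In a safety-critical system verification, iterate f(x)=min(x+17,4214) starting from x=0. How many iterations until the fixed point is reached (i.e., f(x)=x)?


Step 1: x=0, cap=4214, increment=17
Step 2: x grows by 17 each step until capped at 4214; fixed point is x=4214
Step 3: iterations = ceil(4214/17) = 248

248


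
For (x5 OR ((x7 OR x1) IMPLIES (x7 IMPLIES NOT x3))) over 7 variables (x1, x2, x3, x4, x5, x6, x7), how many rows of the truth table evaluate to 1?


Formula: (x5 OR ((x7 OR x1) IMPLIES (x7 IMPLIES NOT x3))) over 7 vars (128 rows)
Evaluate each row (x1, x2, x3, x4, x5, x6, x7 as bits, MSB first):
  row 0 [0000000]: (0 OR ((0 OR 0) IMPLIES (0 IMPLIES NOT 0))) -> 1
  row 1 [0000001]: (0 OR ((1 OR 0) IMPLIES (1 IMPLIES NOT 0))) -> 1
  row 2 [0000010]: (0 OR ((0 OR 0) IMPLIES (0 IMPLIES NOT 0))) -> 1
  row 3 [0000011]: (0 OR ((1 OR 0) IMPLIES (1 IMPLIES NOT 0))) -> 1
  row 4 [0000100]: (1 OR ((0 OR 0) IMPLIES (0 IMPLIES NOT 0))) -> 1
  (every remaining row is evaluated the same way; all 128 results are listed next)
Full result column, 8 rows per line (x1,x2,x3,x4 fixed per line; x5,x6,x7 runs 000..111 left to right):
  rows 0-7 [x1,x2,x3,x4=0000]: 11111111  (ones: 8)
  rows 8-15 [x1,x2,x3,x4=0001]: 11111111  (ones: 8)
  rows 16-23 [x1,x2,x3,x4=0010]: 10101111  (ones: 6)
  rows 24-31 [x1,x2,x3,x4=0011]: 10101111  (ones: 6)
  rows 32-39 [x1,x2,x3,x4=0100]: 11111111  (ones: 8)
  rows 40-47 [x1,x2,x3,x4=0101]: 11111111  (ones: 8)
  rows 48-55 [x1,x2,x3,x4=0110]: 10101111  (ones: 6)
  rows 56-63 [x1,x2,x3,x4=0111]: 10101111  (ones: 6)
  rows 64-71 [x1,x2,x3,x4=1000]: 11111111  (ones: 8)
  rows 72-79 [x1,x2,x3,x4=1001]: 11111111  (ones: 8)
  rows 80-87 [x1,x2,x3,x4=1010]: 10101111  (ones: 6)
  rows 88-95 [x1,x2,x3,x4=1011]: 10101111  (ones: 6)
  rows 96-103 [x1,x2,x3,x4=1100]: 11111111  (ones: 8)
  rows 104-111 [x1,x2,x3,x4=1101]: 11111111  (ones: 8)
  rows 112-119 [x1,x2,x3,x4=1110]: 10101111  (ones: 6)
  rows 120-127 [x1,x2,x3,x4=1111]: 10101111  (ones: 6)
Count of 1-rows = 8+8+6+6+8+8+6+6+8+8+6+6+8+8+6+6 = 112

112


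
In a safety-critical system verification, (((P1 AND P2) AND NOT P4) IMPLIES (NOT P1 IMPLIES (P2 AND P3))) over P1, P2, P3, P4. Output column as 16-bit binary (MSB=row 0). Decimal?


Formula: (((P1 AND P2) AND NOT P4) IMPLIES (NOT P1 IMPLIES (P2 AND P3))) over P1, P2, P3, P4 (16 rows)
Evaluate each row (bits = P1,P2,P3,P4, MSB first):
  row 0 [0000]: (((0 AND 0) AND NOT 0) IMPLIES (NOT 0 IMPLIES (0 AND 0))) -> 1
  row 1 [0001]: (((0 AND 0) AND NOT 1) IMPLIES (NOT 0 IMPLIES (0 AND 0))) -> 1
  row 2 [0010]: (((0 AND 0) AND NOT 0) IMPLIES (NOT 0 IMPLIES (0 AND 1))) -> 1
  row 3 [0011]: (((0 AND 0) AND NOT 1) IMPLIES (NOT 0 IMPLIES (0 AND 1))) -> 1
  row 4 [0100]: (((0 AND 1) AND NOT 0) IMPLIES (NOT 0 IMPLIES (1 AND 0))) -> 1
  row 5 [0101]: (((0 AND 1) AND NOT 1) IMPLIES (NOT 0 IMPLIES (1 AND 0))) -> 1
  row 6 [0110]: (((0 AND 1) AND NOT 0) IMPLIES (NOT 0 IMPLIES (1 AND 1))) -> 1
  row 7 [0111]: (((0 AND 1) AND NOT 1) IMPLIES (NOT 0 IMPLIES (1 AND 1))) -> 1
  row 8 [1000]: (((1 AND 0) AND NOT 0) IMPLIES (NOT 1 IMPLIES (0 AND 0))) -> 1
  row 9 [1001]: (((1 AND 0) AND NOT 1) IMPLIES (NOT 1 IMPLIES (0 AND 0))) -> 1
  row 10 [1010]: (((1 AND 0) AND NOT 0) IMPLIES (NOT 1 IMPLIES (0 AND 1))) -> 1
  row 11 [1011]: (((1 AND 0) AND NOT 1) IMPLIES (NOT 1 IMPLIES (0 AND 1))) -> 1
  row 12 [1100]: (((1 AND 1) AND NOT 0) IMPLIES (NOT 1 IMPLIES (1 AND 0))) -> 1
  row 13 [1101]: (((1 AND 1) AND NOT 1) IMPLIES (NOT 1 IMPLIES (1 AND 0))) -> 1
  row 14 [1110]: (((1 AND 1) AND NOT 0) IMPLIES (NOT 1 IMPLIES (1 AND 1))) -> 1
  row 15 [1111]: (((1 AND 1) AND NOT 1) IMPLIES (NOT 1 IMPLIES (1 AND 1))) -> 1
Full result column, 4 rows per line (P1,P2 fixed per line; P3,P4 runs 00..11 left to right):
  rows 0-3 [P1,P2=00]: 1111  = hex F
  rows 4-7 [P1,P2=01]: 1111  = hex F
  rows 8-11 [P1,P2=10]: 1111  = hex F
  rows 12-15 [P1,P2=11]: 1111  = hex F
Output column (row 0 .. row 15) = 1111111111111111
Output column grouped in 4s = 1111 1111 1111 1111 = 0xFFFF
Convert to decimal digit by digit (value = value*16 + digit):
  F -> 15
  15*16 + 15 (F) = 255
  255*16 + 15 (F) = 4095
  4095*16 + 15 (F) = 65535
Decimal = 65535

65535


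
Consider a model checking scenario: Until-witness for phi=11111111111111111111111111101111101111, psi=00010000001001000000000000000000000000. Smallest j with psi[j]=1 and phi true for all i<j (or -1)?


(phi U psi) at 0: need smallest j with psi[j]=1 and phi[i]=1 for all i in [0,j).
Scan from step 0:
  step 0: phi=1, psi=0 -> continue
  step 1: phi=1, psi=0 -> continue
  step 2: phi=1, psi=0 -> continue
  step 3: psi=1 and phi held for [0,3) -> witness found
Witness step = 3

3


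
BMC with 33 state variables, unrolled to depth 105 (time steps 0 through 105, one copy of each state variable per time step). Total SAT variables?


BMC unrolls to depth k, creating one copy of each state var for steps 0..k.
Step count = 105 + 1 = 106 (steps 0 through 105)
Vars per step = 33
Total = 33 * 106 = 3498

3498


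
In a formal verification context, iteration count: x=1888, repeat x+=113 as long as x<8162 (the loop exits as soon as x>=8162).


Step 1: x goes from 1888 toward 8162 by 113; the body runs while x<8162, so iterations = ceil((bound-start)/step)
Step 2: Distance=6274
Step 3: ceil(6274/113)=56

56


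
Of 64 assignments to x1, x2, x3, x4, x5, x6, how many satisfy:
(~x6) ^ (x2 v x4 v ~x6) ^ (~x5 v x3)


CNF with 3 clauses over 6 vars (64 assignments).
An assignment satisfies CNF iff every clause has >=1 true literal.
Check each row (bits = x1,x2,x3,x4,x5,x6; clause T/F shown):
  row 0 [000000]: clauses=TTT -> 1
  row 1 [000001]: clauses=FFT -> 0
  row 2 [000010]: clauses=TTF -> 0
  row 3 [000011]: clauses=FFF -> 0
  row 4 [000100]: clauses=TTT -> 1
  (every remaining row is evaluated the same way; all 64 results are listed next)
Full result column, 8 rows per line (x1,x2,x3 fixed per line; x4,x5,x6 runs 000..111 left to right):
  rows 0-7 [x1,x2,x3=000]: 10001000  (ones: 2)
  rows 8-15 [x1,x2,x3=001]: 10101010  (ones: 4)
  rows 16-23 [x1,x2,x3=010]: 10001000  (ones: 2)
  rows 24-31 [x1,x2,x3=011]: 10101010  (ones: 4)
  rows 32-39 [x1,x2,x3=100]: 10001000  (ones: 2)
  rows 40-47 [x1,x2,x3=101]: 10101010  (ones: 4)
  rows 48-55 [x1,x2,x3=110]: 10001000  (ones: 2)
  rows 56-63 [x1,x2,x3=111]: 10101010  (ones: 4)
Satisfying assignments = 2+4+2+4+2+4+2+4 = 24

24


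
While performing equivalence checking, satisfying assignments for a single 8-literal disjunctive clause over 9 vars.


Step 1: Total=2^9=512
Step 2: Unsat when all 8 false: 2^1=2
Step 3: Sat=512-2=510

510


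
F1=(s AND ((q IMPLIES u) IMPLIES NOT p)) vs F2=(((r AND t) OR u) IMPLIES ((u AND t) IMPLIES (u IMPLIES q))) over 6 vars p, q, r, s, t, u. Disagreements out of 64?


F1 = (s AND ((q IMPLIES u) IMPLIES NOT p))
F2 = (((r AND t) OR u) IMPLIES ((u AND t) IMPLIES (u IMPLIES q)))
Evaluate both on each of 64 rows (bits = p,q,r,s,t,u):
  row 0 [000000]: F1=0 F2=1 (differ) -> 1
  row 1 [000001]: F1=0 F2=1 (differ) -> 1
  row 2 [000010]: F1=0 F2=1 (differ) -> 1
  row 3 [000011]: F1=0 F2=0 -> 0
  row 4 [000100]: F1=1 F2=1 -> 0
  (every remaining row is evaluated the same way; all 64 results are listed next)
Full result column, 8 rows per line (p,q,r fixed per line; s,t,u runs 000..111 left to right):
  rows 0-7 [p,q,r=000]: 11100001  (ones: 4)
  rows 8-15 [p,q,r=001]: 11100001  (ones: 4)
  rows 16-23 [p,q,r=010]: 11110000  (ones: 4)
  rows 24-31 [p,q,r=011]: 11110000  (ones: 4)
  rows 32-39 [p,q,r=100]: 11101110  (ones: 6)
  rows 40-47 [p,q,r=101]: 11101110  (ones: 6)
  rows 48-55 [p,q,r=110]: 11110101  (ones: 6)
  rows 56-63 [p,q,r=111]: 11110101  (ones: 6)
Disagreements = 4+4+4+4+6+6+6+6 = 40

40


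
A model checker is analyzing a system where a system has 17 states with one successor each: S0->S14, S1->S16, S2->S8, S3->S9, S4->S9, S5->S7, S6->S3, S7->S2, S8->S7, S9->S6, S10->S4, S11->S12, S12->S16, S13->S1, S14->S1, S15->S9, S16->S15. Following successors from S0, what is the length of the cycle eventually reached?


Trace from S0 until a state repeats:
  S0 -> S14 -> S1 -> S16 -> S15 -> S9 -> S6 -> S3 -> S9
S9 first seen at step 5, revisited at step 8.
Cycle length = 8 - 5 = 3

3


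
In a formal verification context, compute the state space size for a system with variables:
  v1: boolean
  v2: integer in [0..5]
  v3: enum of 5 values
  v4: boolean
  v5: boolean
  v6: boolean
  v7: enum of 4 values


State space = product of domain sizes of all variables.
Domain sizes:
  v1 (boolean): 2
  v2 (integer in [0..5]): 6
  v3 (enum of 5 values): 5
  v4 (boolean): 2
  v5 (boolean): 2
  v6 (boolean): 2
  v7 (enum of 4 values): 4
Product = 2 * 6 * 5 * 2 * 2 * 2 * 4 = 1920

1920


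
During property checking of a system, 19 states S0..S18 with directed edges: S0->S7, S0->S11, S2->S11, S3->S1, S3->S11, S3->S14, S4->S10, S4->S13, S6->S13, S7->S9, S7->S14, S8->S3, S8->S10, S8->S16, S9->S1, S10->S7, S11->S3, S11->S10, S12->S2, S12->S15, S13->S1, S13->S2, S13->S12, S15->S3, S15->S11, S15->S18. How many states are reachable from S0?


BFS from S0:
  layer 0: {S0}
  layer 1: {S7, S11}
  layer 2: {S3, S9, S10, S14}
  layer 3: {S1}
Reachable set: {S0, S1, S3, S7, S9, S10, S11, S14}
Count = 8

8


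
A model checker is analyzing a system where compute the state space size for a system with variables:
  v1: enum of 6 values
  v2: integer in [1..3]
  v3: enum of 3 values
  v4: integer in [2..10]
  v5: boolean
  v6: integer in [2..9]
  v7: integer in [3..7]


State space = product of domain sizes of all variables.
Domain sizes:
  v1 (enum of 6 values): 6
  v2 (integer in [1..3]): 3
  v3 (enum of 3 values): 3
  v4 (integer in [2..10]): 9
  v5 (boolean): 2
  v6 (integer in [2..9]): 8
  v7 (integer in [3..7]): 5
Product = 6 * 3 * 3 * 9 * 2 * 8 * 5 = 38880

38880


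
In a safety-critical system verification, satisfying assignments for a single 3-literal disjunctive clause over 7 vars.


Step 1: Total=2^7=128
Step 2: Unsat when all 3 false: 2^4=16
Step 3: Sat=128-16=112

112


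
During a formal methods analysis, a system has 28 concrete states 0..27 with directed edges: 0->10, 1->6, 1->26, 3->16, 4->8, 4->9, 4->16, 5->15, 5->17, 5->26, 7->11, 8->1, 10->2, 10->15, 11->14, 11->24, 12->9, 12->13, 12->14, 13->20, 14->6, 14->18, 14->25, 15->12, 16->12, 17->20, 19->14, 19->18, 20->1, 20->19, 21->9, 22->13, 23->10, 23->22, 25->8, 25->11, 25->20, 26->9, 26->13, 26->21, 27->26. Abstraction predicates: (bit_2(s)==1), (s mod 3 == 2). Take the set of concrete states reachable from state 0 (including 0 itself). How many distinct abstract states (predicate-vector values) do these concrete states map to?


BFS from 0:
Concrete reachable: {0, 1, 2, 6, 8, 9, 10, 11, 12, 13, 14, 15, 18, 19, 20, 21, 24, 25, 26}
Abstract via predicates (bit_2(s)==1), (s mod 3 == 2):
  (0,0) <- {0, 1, 9, 10, 18, 19, 24, 25}
  (0,1) <- {2, 8, 11, 26}
  (1,0) <- {6, 12, 13, 15, 21}
  (1,1) <- {14, 20}
Distinct abstract states = 4

4


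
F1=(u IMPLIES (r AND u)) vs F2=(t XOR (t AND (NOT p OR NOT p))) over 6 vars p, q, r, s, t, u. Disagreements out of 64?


F1 = (u IMPLIES (r AND u))
F2 = (t XOR (t AND (NOT p OR NOT p)))
Evaluate both on each of 64 rows (bits = p,q,r,s,t,u):
  row 0 [000000]: F1=1 F2=0 (differ) -> 1
  row 1 [000001]: F1=0 F2=0 -> 0
  row 2 [000010]: F1=1 F2=0 (differ) -> 1
  row 3 [000011]: F1=0 F2=0 -> 0
  row 4 [000100]: F1=1 F2=0 (differ) -> 1
  (every remaining row is evaluated the same way; all 64 results are listed next)
Full result column, 8 rows per line (p,q,r fixed per line; s,t,u runs 000..111 left to right):
  rows 0-7 [p,q,r=000]: 10101010  (ones: 4)
  rows 8-15 [p,q,r=001]: 11111111  (ones: 8)
  rows 16-23 [p,q,r=010]: 10101010  (ones: 4)
  rows 24-31 [p,q,r=011]: 11111111  (ones: 8)
  rows 32-39 [p,q,r=100]: 10011001  (ones: 4)
  rows 40-47 [p,q,r=101]: 11001100  (ones: 4)
  rows 48-55 [p,q,r=110]: 10011001  (ones: 4)
  rows 56-63 [p,q,r=111]: 11001100  (ones: 4)
Disagreements = 4+8+4+8+4+4+4+4 = 40

40


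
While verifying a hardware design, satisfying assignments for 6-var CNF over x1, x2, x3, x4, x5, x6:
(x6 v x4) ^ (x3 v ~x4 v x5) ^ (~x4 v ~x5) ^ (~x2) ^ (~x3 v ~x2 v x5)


CNF with 5 clauses over 6 vars (64 assignments).
An assignment satisfies CNF iff every clause has >=1 true literal.
Check each row (bits = x1,x2,x3,x4,x5,x6; clause T/F shown):
  row 0 [000000]: clauses=FTTTT -> 0
  row 1 [000001]: clauses=TTTTT -> 1
  row 2 [000010]: clauses=FTTTT -> 0
  row 3 [000011]: clauses=TTTTT -> 1
  row 4 [000100]: clauses=TFTTT -> 0
  (every remaining row is evaluated the same way; all 64 results are listed next)
Full result column, 8 rows per line (x1,x2,x3 fixed per line; x4,x5,x6 runs 000..111 left to right):
  rows 0-7 [x1,x2,x3=000]: 01010000  (ones: 2)
  rows 8-15 [x1,x2,x3=001]: 01011100  (ones: 4)
  rows 16-23 [x1,x2,x3=010]: 00000000  (ones: 0)
  rows 24-31 [x1,x2,x3=011]: 00000000  (ones: 0)
  rows 32-39 [x1,x2,x3=100]: 01010000  (ones: 2)
  rows 40-47 [x1,x2,x3=101]: 01011100  (ones: 4)
  rows 48-55 [x1,x2,x3=110]: 00000000  (ones: 0)
  rows 56-63 [x1,x2,x3=111]: 00000000  (ones: 0)
Satisfying assignments = 2+4+0+0+2+4+0+0 = 12

12


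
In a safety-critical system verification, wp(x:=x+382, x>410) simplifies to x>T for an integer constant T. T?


Formula: wp(x:=E, P) = P[E/x] (substitute E for x in postcondition)
Step 1: Postcondition: x>410
Step 2: Substitute x+382 for x: x+382>410
Step 3: Solve for x: x > 410-382 = 28

28


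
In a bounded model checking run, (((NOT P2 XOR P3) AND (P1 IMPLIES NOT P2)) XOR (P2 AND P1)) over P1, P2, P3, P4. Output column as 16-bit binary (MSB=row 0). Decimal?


Formula: (((NOT P2 XOR P3) AND (P1 IMPLIES NOT P2)) XOR (P2 AND P1)) over P1, P2, P3, P4 (16 rows)
Evaluate each row (bits = P1,P2,P3,P4, MSB first):
  row 0 [0000]: (((NOT 0 XOR 0) AND (0 IMPLIES NOT 0)) XOR (0 AND 0)) -> 1
  row 1 [0001]: (((NOT 0 XOR 0) AND (0 IMPLIES NOT 0)) XOR (0 AND 0)) -> 1
  row 2 [0010]: (((NOT 0 XOR 1) AND (0 IMPLIES NOT 0)) XOR (0 AND 0)) -> 0
  row 3 [0011]: (((NOT 0 XOR 1) AND (0 IMPLIES NOT 0)) XOR (0 AND 0)) -> 0
  row 4 [0100]: (((NOT 1 XOR 0) AND (0 IMPLIES NOT 1)) XOR (1 AND 0)) -> 0
  row 5 [0101]: (((NOT 1 XOR 0) AND (0 IMPLIES NOT 1)) XOR (1 AND 0)) -> 0
  row 6 [0110]: (((NOT 1 XOR 1) AND (0 IMPLIES NOT 1)) XOR (1 AND 0)) -> 1
  row 7 [0111]: (((NOT 1 XOR 1) AND (0 IMPLIES NOT 1)) XOR (1 AND 0)) -> 1
  row 8 [1000]: (((NOT 0 XOR 0) AND (1 IMPLIES NOT 0)) XOR (0 AND 1)) -> 1
  row 9 [1001]: (((NOT 0 XOR 0) AND (1 IMPLIES NOT 0)) XOR (0 AND 1)) -> 1
  row 10 [1010]: (((NOT 0 XOR 1) AND (1 IMPLIES NOT 0)) XOR (0 AND 1)) -> 0
  row 11 [1011]: (((NOT 0 XOR 1) AND (1 IMPLIES NOT 0)) XOR (0 AND 1)) -> 0
  row 12 [1100]: (((NOT 1 XOR 0) AND (1 IMPLIES NOT 1)) XOR (1 AND 1)) -> 1
  row 13 [1101]: (((NOT 1 XOR 0) AND (1 IMPLIES NOT 1)) XOR (1 AND 1)) -> 1
  row 14 [1110]: (((NOT 1 XOR 1) AND (1 IMPLIES NOT 1)) XOR (1 AND 1)) -> 1
  row 15 [1111]: (((NOT 1 XOR 1) AND (1 IMPLIES NOT 1)) XOR (1 AND 1)) -> 1
Full result column, 4 rows per line (P1,P2 fixed per line; P3,P4 runs 00..11 left to right):
  rows 0-3 [P1,P2=00]: 1100  = hex C
  rows 4-7 [P1,P2=01]: 0011  = hex 3
  rows 8-11 [P1,P2=10]: 1100  = hex C
  rows 12-15 [P1,P2=11]: 1111  = hex F
Output column (row 0 .. row 15) = 1100001111001111
Output column grouped in 4s = 1100 0011 1100 1111 = 0xC3CF
Convert to decimal digit by digit (value = value*16 + digit):
  C -> 12
  12*16 + 3 = 195
  195*16 + 12 (C) = 3132
  3132*16 + 15 (F) = 50127
Decimal = 50127

50127


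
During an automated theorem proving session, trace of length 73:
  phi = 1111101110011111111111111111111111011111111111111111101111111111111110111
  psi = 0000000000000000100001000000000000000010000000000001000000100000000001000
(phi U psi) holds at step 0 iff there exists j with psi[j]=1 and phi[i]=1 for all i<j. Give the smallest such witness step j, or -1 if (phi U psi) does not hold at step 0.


(phi U psi) at 0: need smallest j with psi[j]=1 and phi[i]=1 for all i in [0,j).
Scan from step 0:
  step 0: phi=1, psi=0 -> continue
  step 1: phi=1, psi=0 -> continue
  step 2: phi=1, psi=0 -> continue
  step 3: phi=1, psi=0 -> continue
  step 5: phi=0 -> phi-prefix broken from here
  step 16: psi=1 but phi already failed -> not a witness
  step 21: psi=1 but phi already failed -> not a witness
  step 38: psi=1 but phi already failed -> not a witness
  step 51: psi=1 but phi already failed -> not a witness
  step 58: psi=1 but phi already failed -> not a witness
  step 69: psi=1 but phi already failed -> not a witness
  end of trace: no witness -> -1
Witness step = -1

-1


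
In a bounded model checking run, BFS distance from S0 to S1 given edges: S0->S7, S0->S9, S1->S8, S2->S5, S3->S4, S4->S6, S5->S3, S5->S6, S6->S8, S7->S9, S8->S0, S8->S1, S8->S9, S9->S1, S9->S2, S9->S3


BFS layer-by-layer from S0:
  dist 0: {S0}
  dist 1: {S7, S9}
  dist 2: {S1, S2, S3}
  -> S1 reached at distance 2
Shortest path length = 2

2


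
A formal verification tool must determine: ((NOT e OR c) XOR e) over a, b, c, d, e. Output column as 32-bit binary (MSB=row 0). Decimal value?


Formula: ((NOT e OR c) XOR e) over a, b, c, d, e (32 rows)
Evaluate each row (bits = a,b,c,d,e, MSB first):
  row 0 [00000]: ((NOT 0 OR 0) XOR 0) -> 1
  row 1 [00001]: ((NOT 1 OR 0) XOR 1) -> 1
  row 2 [00010]: ((NOT 0 OR 0) XOR 0) -> 1
  row 3 [00011]: ((NOT 1 OR 0) XOR 1) -> 1
  row 4 [00100]: ((NOT 0 OR 1) XOR 0) -> 1
  row 5 [00101]: ((NOT 1 OR 1) XOR 1) -> 0
  row 6 [00110]: ((NOT 0 OR 1) XOR 0) -> 1
  row 7 [00111]: ((NOT 1 OR 1) XOR 1) -> 0
  row 8 [01000]: ((NOT 0 OR 0) XOR 0) -> 1
  row 9 [01001]: ((NOT 1 OR 0) XOR 1) -> 1
  row 10 [01010]: ((NOT 0 OR 0) XOR 0) -> 1
  row 11 [01011]: ((NOT 1 OR 0) XOR 1) -> 1
  row 12 [01100]: ((NOT 0 OR 1) XOR 0) -> 1
  row 13 [01101]: ((NOT 1 OR 1) XOR 1) -> 0
  row 14 [01110]: ((NOT 0 OR 1) XOR 0) -> 1
  row 15 [01111]: ((NOT 1 OR 1) XOR 1) -> 0
  row 16 [10000]: ((NOT 0 OR 0) XOR 0) -> 1
  row 17 [10001]: ((NOT 1 OR 0) XOR 1) -> 1
  row 18 [10010]: ((NOT 0 OR 0) XOR 0) -> 1
  row 19 [10011]: ((NOT 1 OR 0) XOR 1) -> 1
  row 20 [10100]: ((NOT 0 OR 1) XOR 0) -> 1
  row 21 [10101]: ((NOT 1 OR 1) XOR 1) -> 0
  row 22 [10110]: ((NOT 0 OR 1) XOR 0) -> 1
  row 23 [10111]: ((NOT 1 OR 1) XOR 1) -> 0
  row 24 [11000]: ((NOT 0 OR 0) XOR 0) -> 1
  row 25 [11001]: ((NOT 1 OR 0) XOR 1) -> 1
  row 26 [11010]: ((NOT 0 OR 0) XOR 0) -> 1
  row 27 [11011]: ((NOT 1 OR 0) XOR 1) -> 1
  row 28 [11100]: ((NOT 0 OR 1) XOR 0) -> 1
  row 29 [11101]: ((NOT 1 OR 1) XOR 1) -> 0
  row 30 [11110]: ((NOT 0 OR 1) XOR 0) -> 1
  row 31 [11111]: ((NOT 1 OR 1) XOR 1) -> 0
Full result column, 4 rows per line (a,b,c fixed per line; d,e runs 00..11 left to right):
  rows 0-3 [a,b,c=000]: 1111  = hex F
  rows 4-7 [a,b,c=001]: 1010  = hex A
  rows 8-11 [a,b,c=010]: 1111  = hex F
  rows 12-15 [a,b,c=011]: 1010  = hex A
  rows 16-19 [a,b,c=100]: 1111  = hex F
  rows 20-23 [a,b,c=101]: 1010  = hex A
  rows 24-27 [a,b,c=110]: 1111  = hex F
  rows 28-31 [a,b,c=111]: 1010  = hex A
Output column (row 0 .. row 31) = 11111010111110101111101011111010
Output column grouped in 4s = 1111 1010 1111 1010 1111 1010 1111 1010 = 0xFAFAFAFA
Convert to decimal digit by digit (value = value*16 + digit):
  F -> 15
  15*16 + 10 (A) = 250
  250*16 + 15 (F) = 4015
  4015*16 + 10 (A) = 64250
  64250*16 + 15 (F) = 1028015
  1028015*16 + 10 (A) = 16448250
  16448250*16 + 15 (F) = 263172015
  263172015*16 + 10 (A) = 4210752250
Decimal = 4210752250

4210752250


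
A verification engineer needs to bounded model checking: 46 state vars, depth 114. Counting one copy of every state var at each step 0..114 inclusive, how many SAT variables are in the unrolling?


BMC unrolls to depth k, creating one copy of each state var for steps 0..k.
Step count = 114 + 1 = 115 (steps 0 through 114)
Vars per step = 46
Total = 46 * 115 = 5290

5290


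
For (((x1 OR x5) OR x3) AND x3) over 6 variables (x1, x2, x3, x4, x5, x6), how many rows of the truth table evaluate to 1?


Formula: (((x1 OR x5) OR x3) AND x3) over 6 vars (64 rows)
Evaluate each row (x1, x2, x3, x4, x5, x6 as bits, MSB first):
  row 0 [000000]: (((0 OR 0) OR 0) AND 0) -> 0
  row 1 [000001]: (((0 OR 0) OR 0) AND 0) -> 0
  row 2 [000010]: (((0 OR 1) OR 0) AND 0) -> 0
  row 3 [000011]: (((0 OR 1) OR 0) AND 0) -> 0
  row 4 [000100]: (((0 OR 0) OR 0) AND 0) -> 0
  (every remaining row is evaluated the same way; all 64 results are listed next)
Full result column, 8 rows per line (x1,x2,x3 fixed per line; x4,x5,x6 runs 000..111 left to right):
  rows 0-7 [x1,x2,x3=000]: 00000000  (ones: 0)
  rows 8-15 [x1,x2,x3=001]: 11111111  (ones: 8)
  rows 16-23 [x1,x2,x3=010]: 00000000  (ones: 0)
  rows 24-31 [x1,x2,x3=011]: 11111111  (ones: 8)
  rows 32-39 [x1,x2,x3=100]: 00000000  (ones: 0)
  rows 40-47 [x1,x2,x3=101]: 11111111  (ones: 8)
  rows 48-55 [x1,x2,x3=110]: 00000000  (ones: 0)
  rows 56-63 [x1,x2,x3=111]: 11111111  (ones: 8)
Count of 1-rows = 0+8+0+8+0+8+0+8 = 32

32


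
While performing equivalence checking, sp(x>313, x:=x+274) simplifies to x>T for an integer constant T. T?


Formula: sp(P, x:=E) = exists old_x. (x = E[old_x/x]) AND P[old_x/x] (old_x is the value of x before the assignment; eliminate old_x by solving x = E[old_x/x] for old_x)
Step 1: Precondition P: x>313, i.e. old_x > 313
Step 2: Assignment gives x = old_x + 274, so old_x = x - 274
Step 3: Substitute into P: x - 274 > 313
Step 4: Simplify: x > 313+274 = 587

587


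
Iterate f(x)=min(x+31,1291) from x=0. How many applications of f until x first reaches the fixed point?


Step 1: x=0, cap=1291, increment=31
Step 2: x grows by 31 each step until capped at 1291; fixed point is x=1291
Step 3: iterations = ceil(1291/31) = 42

42


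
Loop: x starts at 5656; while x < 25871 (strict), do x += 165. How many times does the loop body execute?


Step 1: x goes from 5656 toward 25871 by 165; the body runs while x<25871, so iterations = ceil((bound-start)/step)
Step 2: Distance=20215
Step 3: ceil(20215/165)=123

123


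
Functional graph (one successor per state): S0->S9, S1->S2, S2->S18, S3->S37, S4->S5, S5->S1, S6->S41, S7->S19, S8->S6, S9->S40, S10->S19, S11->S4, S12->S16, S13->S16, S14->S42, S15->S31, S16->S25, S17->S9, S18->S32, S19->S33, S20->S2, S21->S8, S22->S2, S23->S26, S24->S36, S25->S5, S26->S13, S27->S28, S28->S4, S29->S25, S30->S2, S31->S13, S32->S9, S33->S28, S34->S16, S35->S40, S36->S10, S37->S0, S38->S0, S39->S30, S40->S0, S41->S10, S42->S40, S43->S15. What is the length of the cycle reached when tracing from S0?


Trace from S0 until a state repeats:
  S0 -> S9 -> S40 -> S0
S0 first seen at step 0, revisited at step 3.
Cycle length = 3 - 0 = 3

3


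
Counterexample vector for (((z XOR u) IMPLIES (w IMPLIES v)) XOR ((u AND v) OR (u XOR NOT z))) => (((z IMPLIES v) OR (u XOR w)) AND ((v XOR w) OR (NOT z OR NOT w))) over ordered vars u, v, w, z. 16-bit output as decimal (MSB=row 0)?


F1 = (((z XOR u) IMPLIES (w IMPLIES v)) XOR ((u AND v) OR (u XOR NOT z)))
F2 = (((z IMPLIES v) OR (u XOR w)) AND ((v XOR w) OR (NOT z OR NOT w)))
Counterexample to F1=>F2 is where F1=1 and F2=0.
Evaluate each row (bits = u,v,w,z, MSB first):
  row 0 [0000]: F1=0 F2=1 -> F1&~F2 -> 0
  row 1 [0001]: F1=1 F2=0 -> F1&~F2 -> 1
  row 2 [0010]: F1=0 F2=1 -> F1&~F2 -> 0
  row 3 [0011]: F1=0 F2=1 -> F1&~F2 -> 0
  row 4 [0100]: F1=0 F2=1 -> F1&~F2 -> 0
  row 5 [0101]: F1=1 F2=1 -> F1&~F2 -> 0
  row 6 [0110]: F1=0 F2=1 -> F1&~F2 -> 0
  row 7 [0111]: F1=1 F2=0 -> F1&~F2 -> 1
  row 8 [1000]: F1=1 F2=1 -> F1&~F2 -> 0
  row 9 [1001]: F1=0 F2=1 -> F1&~F2 -> 0
  row 10 [1010]: F1=0 F2=1 -> F1&~F2 -> 0
  row 11 [1011]: F1=0 F2=0 -> F1&~F2 -> 0
  row 12 [1100]: F1=0 F2=1 -> F1&~F2 -> 0
  row 13 [1101]: F1=0 F2=1 -> F1&~F2 -> 0
  row 14 [1110]: F1=0 F2=1 -> F1&~F2 -> 0
  row 15 [1111]: F1=0 F2=0 -> F1&~F2 -> 0
Full result column, 4 rows per line (u,v fixed per line; w,z runs 00..11 left to right):
  rows 0-3 [u,v=00]: 0100  = hex 4
  rows 4-7 [u,v=01]: 0001  = hex 1
  rows 8-11 [u,v=10]: 0000  = hex 0
  rows 12-15 [u,v=11]: 0000  = hex 0
Counterexample vector (row 0 .. row 15) = 0100000100000000
Output column grouped in 4s = 0100 0001 0000 0000 = 0x4100
Convert to decimal digit by digit (value = value*16 + digit):
  4 -> 4
  4*16 + 1 = 65
  65*16 + 0 = 1040
  1040*16 + 0 = 16640
Decimal = 16640

16640


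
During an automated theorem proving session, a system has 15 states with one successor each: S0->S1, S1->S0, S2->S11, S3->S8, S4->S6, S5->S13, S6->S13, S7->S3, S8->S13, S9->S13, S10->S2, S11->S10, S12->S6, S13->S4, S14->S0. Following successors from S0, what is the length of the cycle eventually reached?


Trace from S0 until a state repeats:
  S0 -> S1 -> S0
S0 first seen at step 0, revisited at step 2.
Cycle length = 2 - 0 = 2

2


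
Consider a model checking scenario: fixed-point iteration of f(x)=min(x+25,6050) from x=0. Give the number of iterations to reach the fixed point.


Step 1: x=0, cap=6050, increment=25
Step 2: x grows by 25 each step until capped at 6050; fixed point is x=6050
Step 3: iterations = ceil(6050/25) = 242

242


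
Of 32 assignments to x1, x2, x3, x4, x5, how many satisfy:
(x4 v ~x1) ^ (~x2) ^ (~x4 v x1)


CNF with 3 clauses over 5 vars (32 assignments).
An assignment satisfies CNF iff every clause has >=1 true literal.
Check each row (bits = x1,x2,x3,x4,x5; clause T/F shown):
  row 0 [00000]: clauses=TTT -> 1
  row 1 [00001]: clauses=TTT -> 1
  row 2 [00010]: clauses=TTF -> 0
  row 3 [00011]: clauses=TTF -> 0
  row 4 [00100]: clauses=TTT -> 1
  row 5 [00101]: clauses=TTT -> 1
  row 6 [00110]: clauses=TTF -> 0
  row 7 [00111]: clauses=TTF -> 0
  row 8 [01000]: clauses=TFT -> 0
  row 9 [01001]: clauses=TFT -> 0
  row 10 [01010]: clauses=TFF -> 0
  row 11 [01011]: clauses=TFF -> 0
  row 12 [01100]: clauses=TFT -> 0
  row 13 [01101]: clauses=TFT -> 0
  row 14 [01110]: clauses=TFF -> 0
  row 15 [01111]: clauses=TFF -> 0
  row 16 [10000]: clauses=FTT -> 0
  row 17 [10001]: clauses=FTT -> 0
  row 18 [10010]: clauses=TTT -> 1
  row 19 [10011]: clauses=TTT -> 1
  row 20 [10100]: clauses=FTT -> 0
  row 21 [10101]: clauses=FTT -> 0
  row 22 [10110]: clauses=TTT -> 1
  row 23 [10111]: clauses=TTT -> 1
  row 24 [11000]: clauses=FFT -> 0
  row 25 [11001]: clauses=FFT -> 0
  row 26 [11010]: clauses=TFT -> 0
  row 27 [11011]: clauses=TFT -> 0
  row 28 [11100]: clauses=FFT -> 0
  row 29 [11101]: clauses=FFT -> 0
  row 30 [11110]: clauses=TFT -> 0
  row 31 [11111]: clauses=TFT -> 0
Full result column, 8 rows per line (x1,x2 fixed per line; x3,x4,x5 runs 000..111 left to right):
  rows 0-7 [x1,x2=00]: 11001100  (ones: 4)
  rows 8-15 [x1,x2=01]: 00000000  (ones: 0)
  rows 16-23 [x1,x2=10]: 00110011  (ones: 4)
  rows 24-31 [x1,x2=11]: 00000000  (ones: 0)
Satisfying assignments = 4+0+4+0 = 8

8


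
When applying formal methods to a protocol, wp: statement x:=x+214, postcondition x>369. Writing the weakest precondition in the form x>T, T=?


Formula: wp(x:=E, P) = P[E/x] (substitute E for x in postcondition)
Step 1: Postcondition: x>369
Step 2: Substitute x+214 for x: x+214>369
Step 3: Solve for x: x > 369-214 = 155

155


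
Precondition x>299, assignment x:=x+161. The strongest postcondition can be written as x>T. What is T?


Formula: sp(P, x:=E) = exists old_x. (x = E[old_x/x]) AND P[old_x/x] (old_x is the value of x before the assignment; eliminate old_x by solving x = E[old_x/x] for old_x)
Step 1: Precondition P: x>299, i.e. old_x > 299
Step 2: Assignment gives x = old_x + 161, so old_x = x - 161
Step 3: Substitute into P: x - 161 > 299
Step 4: Simplify: x > 299+161 = 460

460


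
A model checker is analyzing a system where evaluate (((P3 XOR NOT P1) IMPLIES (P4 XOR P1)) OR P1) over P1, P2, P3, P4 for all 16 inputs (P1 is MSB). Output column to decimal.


Formula: (((P3 XOR NOT P1) IMPLIES (P4 XOR P1)) OR P1) over P1, P2, P3, P4 (16 rows)
Evaluate each row (bits = P1,P2,P3,P4, MSB first):
  row 0 [0000]: (((0 XOR NOT 0) IMPLIES (0 XOR 0)) OR 0) -> 0
  row 1 [0001]: (((0 XOR NOT 0) IMPLIES (1 XOR 0)) OR 0) -> 1
  row 2 [0010]: (((1 XOR NOT 0) IMPLIES (0 XOR 0)) OR 0) -> 1
  row 3 [0011]: (((1 XOR NOT 0) IMPLIES (1 XOR 0)) OR 0) -> 1
  row 4 [0100]: (((0 XOR NOT 0) IMPLIES (0 XOR 0)) OR 0) -> 0
  row 5 [0101]: (((0 XOR NOT 0) IMPLIES (1 XOR 0)) OR 0) -> 1
  row 6 [0110]: (((1 XOR NOT 0) IMPLIES (0 XOR 0)) OR 0) -> 1
  row 7 [0111]: (((1 XOR NOT 0) IMPLIES (1 XOR 0)) OR 0) -> 1
  row 8 [1000]: (((0 XOR NOT 1) IMPLIES (0 XOR 1)) OR 1) -> 1
  row 9 [1001]: (((0 XOR NOT 1) IMPLIES (1 XOR 1)) OR 1) -> 1
  row 10 [1010]: (((1 XOR NOT 1) IMPLIES (0 XOR 1)) OR 1) -> 1
  row 11 [1011]: (((1 XOR NOT 1) IMPLIES (1 XOR 1)) OR 1) -> 1
  row 12 [1100]: (((0 XOR NOT 1) IMPLIES (0 XOR 1)) OR 1) -> 1
  row 13 [1101]: (((0 XOR NOT 1) IMPLIES (1 XOR 1)) OR 1) -> 1
  row 14 [1110]: (((1 XOR NOT 1) IMPLIES (0 XOR 1)) OR 1) -> 1
  row 15 [1111]: (((1 XOR NOT 1) IMPLIES (1 XOR 1)) OR 1) -> 1
Full result column, 4 rows per line (P1,P2 fixed per line; P3,P4 runs 00..11 left to right):
  rows 0-3 [P1,P2=00]: 0111  = hex 7
  rows 4-7 [P1,P2=01]: 0111  = hex 7
  rows 8-11 [P1,P2=10]: 1111  = hex F
  rows 12-15 [P1,P2=11]: 1111  = hex F
Output column (row 0 .. row 15) = 0111011111111111
Output column grouped in 4s = 0111 0111 1111 1111 = 0x77FF
Convert to decimal digit by digit (value = value*16 + digit):
  7 -> 7
  7*16 + 7 = 119
  119*16 + 15 (F) = 1919
  1919*16 + 15 (F) = 30719
Decimal = 30719

30719


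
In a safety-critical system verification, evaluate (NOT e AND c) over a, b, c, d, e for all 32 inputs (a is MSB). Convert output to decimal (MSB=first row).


Formula: (NOT e AND c) over a, b, c, d, e (32 rows)
Evaluate each row (bits = a,b,c,d,e, MSB first):
  row 0 [00000]: (NOT 0 AND 0) -> 0
  row 1 [00001]: (NOT 1 AND 0) -> 0
  row 2 [00010]: (NOT 0 AND 0) -> 0
  row 3 [00011]: (NOT 1 AND 0) -> 0
  row 4 [00100]: (NOT 0 AND 1) -> 1
  row 5 [00101]: (NOT 1 AND 1) -> 0
  row 6 [00110]: (NOT 0 AND 1) -> 1
  row 7 [00111]: (NOT 1 AND 1) -> 0
  row 8 [01000]: (NOT 0 AND 0) -> 0
  row 9 [01001]: (NOT 1 AND 0) -> 0
  row 10 [01010]: (NOT 0 AND 0) -> 0
  row 11 [01011]: (NOT 1 AND 0) -> 0
  row 12 [01100]: (NOT 0 AND 1) -> 1
  row 13 [01101]: (NOT 1 AND 1) -> 0
  row 14 [01110]: (NOT 0 AND 1) -> 1
  row 15 [01111]: (NOT 1 AND 1) -> 0
  row 16 [10000]: (NOT 0 AND 0) -> 0
  row 17 [10001]: (NOT 1 AND 0) -> 0
  row 18 [10010]: (NOT 0 AND 0) -> 0
  row 19 [10011]: (NOT 1 AND 0) -> 0
  row 20 [10100]: (NOT 0 AND 1) -> 1
  row 21 [10101]: (NOT 1 AND 1) -> 0
  row 22 [10110]: (NOT 0 AND 1) -> 1
  row 23 [10111]: (NOT 1 AND 1) -> 0
  row 24 [11000]: (NOT 0 AND 0) -> 0
  row 25 [11001]: (NOT 1 AND 0) -> 0
  row 26 [11010]: (NOT 0 AND 0) -> 0
  row 27 [11011]: (NOT 1 AND 0) -> 0
  row 28 [11100]: (NOT 0 AND 1) -> 1
  row 29 [11101]: (NOT 1 AND 1) -> 0
  row 30 [11110]: (NOT 0 AND 1) -> 1
  row 31 [11111]: (NOT 1 AND 1) -> 0
Full result column, 4 rows per line (a,b,c fixed per line; d,e runs 00..11 left to right):
  rows 0-3 [a,b,c=000]: 0000  = hex 0
  rows 4-7 [a,b,c=001]: 1010  = hex A
  rows 8-11 [a,b,c=010]: 0000  = hex 0
  rows 12-15 [a,b,c=011]: 1010  = hex A
  rows 16-19 [a,b,c=100]: 0000  = hex 0
  rows 20-23 [a,b,c=101]: 1010  = hex A
  rows 24-27 [a,b,c=110]: 0000  = hex 0
  rows 28-31 [a,b,c=111]: 1010  = hex A
Output column (row 0 .. row 31) = 00001010000010100000101000001010
Output column grouped in 4s = 0000 1010 0000 1010 0000 1010 0000 1010 = 0x0A0A0A0A
Convert to decimal digit by digit (value = value*16 + digit):
  0 -> 0
  0*16 + 10 (A) = 10
  10*16 + 0 = 160
  160*16 + 10 (A) = 2570
  2570*16 + 0 = 41120
  41120*16 + 10 (A) = 657930
  657930*16 + 0 = 10526880
  10526880*16 + 10 (A) = 168430090
Decimal = 168430090

168430090


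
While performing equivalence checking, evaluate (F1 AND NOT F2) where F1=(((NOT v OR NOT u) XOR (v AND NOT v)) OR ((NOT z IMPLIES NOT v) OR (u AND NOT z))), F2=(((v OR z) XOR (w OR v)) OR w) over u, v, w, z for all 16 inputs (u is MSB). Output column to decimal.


F1 = (((NOT v OR NOT u) XOR (v AND NOT v)) OR ((NOT z IMPLIES NOT v) OR (u AND NOT z)))
F2 = (((v OR z) XOR (w OR v)) OR w)
Counterexample to F1=>F2 is where F1=1 and F2=0.
Evaluate each row (bits = u,v,w,z, MSB first):
  row 0 [0000]: F1=1 F2=0 -> F1&~F2 -> 1
  row 1 [0001]: F1=1 F2=1 -> F1&~F2 -> 0
  row 2 [0010]: F1=1 F2=1 -> F1&~F2 -> 0
  row 3 [0011]: F1=1 F2=1 -> F1&~F2 -> 0
  row 4 [0100]: F1=1 F2=0 -> F1&~F2 -> 1
  row 5 [0101]: F1=1 F2=0 -> F1&~F2 -> 1
  row 6 [0110]: F1=1 F2=1 -> F1&~F2 -> 0
  row 7 [0111]: F1=1 F2=1 -> F1&~F2 -> 0
  row 8 [1000]: F1=1 F2=0 -> F1&~F2 -> 1
  row 9 [1001]: F1=1 F2=1 -> F1&~F2 -> 0
  row 10 [1010]: F1=1 F2=1 -> F1&~F2 -> 0
  row 11 [1011]: F1=1 F2=1 -> F1&~F2 -> 0
  row 12 [1100]: F1=1 F2=0 -> F1&~F2 -> 1
  row 13 [1101]: F1=1 F2=0 -> F1&~F2 -> 1
  row 14 [1110]: F1=1 F2=1 -> F1&~F2 -> 0
  row 15 [1111]: F1=1 F2=1 -> F1&~F2 -> 0
Full result column, 4 rows per line (u,v fixed per line; w,z runs 00..11 left to right):
  rows 0-3 [u,v=00]: 1000  = hex 8
  rows 4-7 [u,v=01]: 1100  = hex C
  rows 8-11 [u,v=10]: 1000  = hex 8
  rows 12-15 [u,v=11]: 1100  = hex C
Counterexample vector (row 0 .. row 15) = 1000110010001100
Output column grouped in 4s = 1000 1100 1000 1100 = 0x8C8C
Convert to decimal digit by digit (value = value*16 + digit):
  8 -> 8
  8*16 + 12 (C) = 140
  140*16 + 8 = 2248
  2248*16 + 12 (C) = 35980
Decimal = 35980

35980
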